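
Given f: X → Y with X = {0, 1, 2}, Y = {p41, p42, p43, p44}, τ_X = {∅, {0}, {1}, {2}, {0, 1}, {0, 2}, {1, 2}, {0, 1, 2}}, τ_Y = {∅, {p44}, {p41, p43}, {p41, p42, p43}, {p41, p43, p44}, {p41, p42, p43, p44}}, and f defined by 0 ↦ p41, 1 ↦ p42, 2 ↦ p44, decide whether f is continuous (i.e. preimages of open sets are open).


f IS continuous.

Compute f^{-1}(U) for each U ∈ τ_Y:
  U = ∅: f^{-1}(U) = ∅ ∈ τ_X ✓.
  U = {p44}: f^{-1}(U) = {2} ∈ τ_X ✓.
  U = {p41, p43}: f^{-1}(U) = {0} ∈ τ_X ✓.
  U = {p41, p42, p43}: f^{-1}(U) = {0, 1} ∈ τ_X ✓.
  U = {p41, p43, p44}: f^{-1}(U) = {0, 2} ∈ τ_X ✓.
  U = {p41, p42, p43, p44}: f^{-1}(U) = {0, 1, 2} ∈ τ_X ✓.
Every preimage lies in τ_X, so f IS continuous.


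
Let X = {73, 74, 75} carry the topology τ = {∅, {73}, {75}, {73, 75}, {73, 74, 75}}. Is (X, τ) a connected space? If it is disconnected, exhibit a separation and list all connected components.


(X, τ) is connected.

Find clopen sets (U ∈ τ with X ∖ U ∈ τ):
  U = ∅, X ∖ U = {73, 74, 75} — both open, so U is clopen.
  U = {73, 74, 75}, X ∖ U = ∅ — both open, so U is clopen.
Only trivial clopens (∅ and X) exist, so (X, τ) is connected.
Compute connected components by grouping points that agree on all clopens:
  component: {73, 74, 75}


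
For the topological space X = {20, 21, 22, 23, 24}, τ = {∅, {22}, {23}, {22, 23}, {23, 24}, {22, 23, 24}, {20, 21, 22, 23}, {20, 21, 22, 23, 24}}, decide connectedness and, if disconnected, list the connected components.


(X, τ) is connected.

Find clopen sets (U ∈ τ with X ∖ U ∈ τ):
  U = ∅, X ∖ U = {20, 21, 22, 23, 24} — both open, so U is clopen.
  U = {20, 21, 22, 23, 24}, X ∖ U = ∅ — both open, so U is clopen.
Only trivial clopens (∅ and X) exist, so (X, τ) is connected.
Compute connected components by grouping points that agree on all clopens:
  component: {20, 21, 22, 23, 24}


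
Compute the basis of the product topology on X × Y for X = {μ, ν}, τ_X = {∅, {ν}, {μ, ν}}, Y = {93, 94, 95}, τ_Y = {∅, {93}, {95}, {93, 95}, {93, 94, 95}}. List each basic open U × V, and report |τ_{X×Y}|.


Basis B = {∅ × ∅, {ν} × {93}, {ν} × {95}, {μ, ν} × {93}, {μ, ν} × {95}, {ν} × {93, 95}, {ν} × {93, 94, 95}, {μ, ν} × {93, 95}, {μ, ν} × {93, 94, 95}}; |τ_{X×Y}| = 14.

Enumerate products U × V with U ∈ τ_X, V ∈ τ_Y (deduplicated):
  ∅ × ∅ = {} (∅)
  {ν} × {93} = {(ν,93)}
  {ν} × {95} = {(ν,95)}
  {μ, ν} × {93} = {(μ,93), (ν,93)}
  {μ, ν} × {95} = {(μ,95), (ν,95)}
  {ν} × {93, 95} = {(ν,93), (ν,95)}
  {ν} × {93, 94, 95} = {(ν,93), (ν,94), (ν,95)}
  {μ, ν} × {93, 95} = {(μ,93), (μ,95), (ν,93), (ν,95)}
  {μ, ν} × {93, 94, 95} = {(μ,93), (μ,94), (μ,95), (ν,93), (ν,94), (ν,95)}
These 9 distinct sets form the basis B.
Close under arbitrary unions to get τ_{X×Y}; counting gives |τ_{X×Y}| = 14.


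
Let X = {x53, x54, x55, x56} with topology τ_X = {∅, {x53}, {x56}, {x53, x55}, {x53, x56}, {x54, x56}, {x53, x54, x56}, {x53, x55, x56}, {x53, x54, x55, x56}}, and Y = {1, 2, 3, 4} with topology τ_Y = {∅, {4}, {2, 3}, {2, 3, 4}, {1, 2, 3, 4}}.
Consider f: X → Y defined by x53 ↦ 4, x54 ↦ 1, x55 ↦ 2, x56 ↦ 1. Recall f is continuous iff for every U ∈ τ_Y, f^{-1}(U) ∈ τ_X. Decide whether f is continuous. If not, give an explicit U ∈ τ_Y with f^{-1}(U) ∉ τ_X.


f is NOT continuous.

Compute f^{-1}(U) for each U ∈ τ_Y:
  U = ∅: f^{-1}(U) = ∅ ∈ τ_X ✓.
  U = {4}: f^{-1}(U) = {x53} ∈ τ_X ✓.
  U = {2, 3}: f^{-1}(U) = {x55} ∉ τ_X ✗.
  U = {2, 3, 4}: f^{-1}(U) = {x53, x55} ∈ τ_X ✓.
  U = {1, 2, 3, 4}: f^{-1}(U) = {x53, x54, x55, x56} ∈ τ_X ✓.
Found U = {2, 3} with f^{-1}(U) = {x55} not in τ_X. Therefore f is NOT continuous.


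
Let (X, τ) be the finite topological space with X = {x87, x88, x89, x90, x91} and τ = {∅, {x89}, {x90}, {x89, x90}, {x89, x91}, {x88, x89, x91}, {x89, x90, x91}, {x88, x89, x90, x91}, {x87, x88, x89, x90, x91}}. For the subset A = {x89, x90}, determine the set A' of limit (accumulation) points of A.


A' = {x87, x88, x91}

For each x ∈ X, list the open sets U ∈ τ with x ∈ U, then check whether U ∩ (A ∖ {x}) ≠ ∅ for every such U.
  x = x87: opens ∋ x are {x87, x88, x89, x90, x91}; each meets A ∖ {x87}, so x IS a limit point.
  x = x88: opens ∋ x are {x88, x89, x91}, {x88, x89, x90, x91}, {x87, x88, x89, x90, x91}; each meets A ∖ {x88}, so x IS a limit point.
  x = x89: open {x89} ∋ x has {x89} ∩ (A ∖ {x89}) = ∅, so x is NOT a limit point.
  x = x90: open {x90} ∋ x has {x90} ∩ (A ∖ {x90}) = ∅, so x is NOT a limit point.
  x = x91: opens ∋ x are {x89, x91}, {x88, x89, x91}, {x89, x90, x91}, {x88, x89, x90, x91}, {x87, x88, x89, x90, x91}; each meets A ∖ {x91}, so x IS a limit point.
Collecting: A' = {x87, x88, x91}.


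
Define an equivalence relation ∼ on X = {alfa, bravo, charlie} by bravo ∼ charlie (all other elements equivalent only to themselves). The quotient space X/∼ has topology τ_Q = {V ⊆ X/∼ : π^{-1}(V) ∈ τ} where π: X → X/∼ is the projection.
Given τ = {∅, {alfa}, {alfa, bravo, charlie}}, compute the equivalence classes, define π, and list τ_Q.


X/∼ = {[alfa], [bravo=charlie]}; |τ_Q| = 3.

Equivalence classes: [alfa], [bravo=charlie].
Quotient map π: X → X/∼ sends alfa ↦ [alfa], bravo ↦ [bravo=charlie], charlie ↦ [bravo=charlie].
For each subset V ⊆ X/∼, compute π^{-1}(V) ⊆ X and check whether π^{-1}(V) ∈ τ. V is open in τ_Q iff π^{-1}(V) ∈ τ.
  V = {}: π^{-1}(V) = ∅ ∈ τ ✓.
  V = {[alfa]}: π^{-1}(V) = {alfa} ∈ τ ✓.
  V = {[bravo=charlie]}: π^{-1}(V) = {bravo, charlie} ∉ τ ✗.
  V = {[alfa], [bravo=charlie]}: π^{-1}(V) = {alfa, bravo, charlie} ∈ τ ✓.
Open sets in the quotient: τ_Q = {{}, {[alfa]}, {[alfa], [bravo=charlie]}} (3 elements).


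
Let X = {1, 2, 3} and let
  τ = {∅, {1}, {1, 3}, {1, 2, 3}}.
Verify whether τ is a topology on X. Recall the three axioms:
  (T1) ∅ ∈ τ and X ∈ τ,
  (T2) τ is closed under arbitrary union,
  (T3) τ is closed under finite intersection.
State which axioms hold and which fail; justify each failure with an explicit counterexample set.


τ IS a topology on X.

Axiom (T1): ∅ ∈ τ? Yes; X ∈ τ? Yes.
Axiom (T2/T3): check pairwise unions and intersections of members of τ.
All pairwise intersections and unions checked — each lies in τ. Therefore τ satisfies (T1), (T2), (T3): it IS a topology on X.


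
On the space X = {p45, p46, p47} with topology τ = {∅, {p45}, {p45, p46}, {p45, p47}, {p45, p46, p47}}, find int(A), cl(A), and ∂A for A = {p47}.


int(A) = ∅, cl(A) = {p47}, ∂A = {p47}.

Closed sets in (X, τ) are complements of opens:
  closed(X, τ) = {∅, {p46}, {p47}, {p46, p47}, {p45, p46, p47}}.
int(A) = ⋃ {U ∈ τ : U ⊆ A}. Opens contained in A: ∅.
Taking the union of these: int(A) = ∅.
cl(A) = ⋂ {C closed : A ⊆ C}. Closed sets containing A: {p47}, {p46, p47}, {p45, p46, p47}.
Intersecting these: cl(A) = {p47}.
∂A = cl(A) ∖ int(A) = {p47} ∖ ∅ = {p47}.


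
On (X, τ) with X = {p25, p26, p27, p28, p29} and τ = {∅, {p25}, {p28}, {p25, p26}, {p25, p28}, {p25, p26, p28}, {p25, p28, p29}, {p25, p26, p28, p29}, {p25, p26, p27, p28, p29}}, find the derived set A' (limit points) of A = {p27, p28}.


A' = {p27, p29}

For each x ∈ X, list the open sets U ∈ τ with x ∈ U, then check whether U ∩ (A ∖ {x}) ≠ ∅ for every such U.
  x = p25: open {p25} ∋ x has {p25} ∩ (A ∖ {p25}) = ∅, so x is NOT a limit point.
  x = p26: open {p25, p26} ∋ x has {p25, p26} ∩ (A ∖ {p26}) = ∅, so x is NOT a limit point.
  x = p27: opens ∋ x are {p25, p26, p27, p28, p29}; each meets A ∖ {p27}, so x IS a limit point.
  x = p28: open {p28} ∋ x has {p28} ∩ (A ∖ {p28}) = ∅, so x is NOT a limit point.
  x = p29: opens ∋ x are {p25, p28, p29}, {p25, p26, p28, p29}, {p25, p26, p27, p28, p29}; each meets A ∖ {p29}, so x IS a limit point.
Collecting: A' = {p27, p29}.


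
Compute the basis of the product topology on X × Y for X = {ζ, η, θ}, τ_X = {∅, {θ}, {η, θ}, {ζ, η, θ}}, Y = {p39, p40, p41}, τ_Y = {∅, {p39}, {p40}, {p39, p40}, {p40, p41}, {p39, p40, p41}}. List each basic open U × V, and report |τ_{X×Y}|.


Basis B = {∅ × ∅, {θ} × {p39}, {θ} × {p40}, {η, θ} × {p39}, {η, θ} × {p40}, {θ} × {p39, p40}, {θ} × {p40, p41}, {ζ, η, θ} × {p39}, {ζ, η, θ} × {p40}, {θ} × {p39, p40, p41}, {η, θ} × {p39, p40}, {η, θ} × {p40, p41}, {ζ, η, θ} × {p39, p40}, {ζ, η, θ} × {p40, p41}, {η, θ} × {p39, p40, p41}, {ζ, η, θ} × {p39, p40, p41}}; |τ_{X×Y}| = 40.

Enumerate products U × V with U ∈ τ_X, V ∈ τ_Y (deduplicated):
  ∅ × ∅ = {} (∅)
  {θ} × {p39} = {(θ,p39)}
  {θ} × {p40} = {(θ,p40)}
  {η, θ} × {p39} = {(η,p39), (θ,p39)}
  {η, θ} × {p40} = {(η,p40), (θ,p40)}
  {θ} × {p39, p40} = {(θ,p39), (θ,p40)}
  {θ} × {p40, p41} = {(θ,p40), (θ,p41)}
  {ζ, η, θ} × {p39} = {(ζ,p39), (η,p39), (θ,p39)}
  {ζ, η, θ} × {p40} = {(ζ,p40), (η,p40), (θ,p40)}
  {θ} × {p39, p40, p41} = {(θ,p39), (θ,p40), (θ,p41)}
  {η, θ} × {p39, p40} = {(η,p39), (η,p40), (θ,p39), (θ,p40)}
  {η, θ} × {p40, p41} = {(η,p40), (η,p41), (θ,p40), (θ,p41)}
  {ζ, η, θ} × {p39, p40} = {(ζ,p39), (ζ,p40), (η,p39), (η,p40), (θ,p39), (θ,p40)}
  {ζ, η, θ} × {p40, p41} = {(ζ,p40), (ζ,p41), (η,p40), (η,p41), (θ,p40), (θ,p41)}
  {η, θ} × {p39, p40, p41} = {(η,p39), (η,p40), (η,p41), (θ,p39), (θ,p40), (θ,p41)}
  {ζ, η, θ} × {p39, p40, p41} = {(ζ,p39), (ζ,p40), (ζ,p41), (η,p39), (η,p40), (η,p41), (θ,p39), (θ,p40), (θ,p41)}
These 16 distinct sets form the basis B.
Close under arbitrary unions to get τ_{X×Y}; counting gives |τ_{X×Y}| = 40.


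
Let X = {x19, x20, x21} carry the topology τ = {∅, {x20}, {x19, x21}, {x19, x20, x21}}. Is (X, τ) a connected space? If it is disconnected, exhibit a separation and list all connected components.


(X, τ) is disconnected; components = [{x20}, {x19, x21}].

Find clopen sets (U ∈ τ with X ∖ U ∈ τ):
  U = ∅, X ∖ U = {x19, x20, x21} — both open, so U is clopen.
  U = {x20}, X ∖ U = {x19, x21} — both open, so U is clopen.
  U = {x19, x21}, X ∖ U = {x20} — both open, so U is clopen.
  U = {x19, x20, x21}, X ∖ U = ∅ — both open, so U is clopen.
Nontrivial clopen(s) exist: e.g. {x19, x21}. So (X, τ) is disconnected.
Compute connected components by grouping points that agree on all clopens:
  component: {x20}
  component: {x19, x21}


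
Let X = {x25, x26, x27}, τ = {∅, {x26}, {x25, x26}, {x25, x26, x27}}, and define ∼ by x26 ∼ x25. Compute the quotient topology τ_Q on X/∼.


X/∼ = {[x25=x26], [x27]}; |τ_Q| = 3.

Equivalence classes: [x25=x26], [x27].
Quotient map π: X → X/∼ sends x25 ↦ [x25=x26], x26 ↦ [x25=x26], x27 ↦ [x27].
For each subset V ⊆ X/∼, compute π^{-1}(V) ⊆ X and check whether π^{-1}(V) ∈ τ. V is open in τ_Q iff π^{-1}(V) ∈ τ.
  V = {}: π^{-1}(V) = ∅ ∈ τ ✓.
  V = {[x25=x26]}: π^{-1}(V) = {x25, x26} ∈ τ ✓.
  V = {[x27]}: π^{-1}(V) = {x27} ∉ τ ✗.
  V = {[x25=x26], [x27]}: π^{-1}(V) = {x25, x26, x27} ∈ τ ✓.
Open sets in the quotient: τ_Q = {{}, {[x25=x26]}, {[x25=x26], [x27]}} (3 elements).


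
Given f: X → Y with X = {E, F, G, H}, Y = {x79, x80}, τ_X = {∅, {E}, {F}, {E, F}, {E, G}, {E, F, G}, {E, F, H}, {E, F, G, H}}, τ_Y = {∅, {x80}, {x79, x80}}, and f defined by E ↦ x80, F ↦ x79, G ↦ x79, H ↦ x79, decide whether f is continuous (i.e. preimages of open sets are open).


f IS continuous.

Compute f^{-1}(U) for each U ∈ τ_Y:
  U = ∅: f^{-1}(U) = ∅ ∈ τ_X ✓.
  U = {x80}: f^{-1}(U) = {E} ∈ τ_X ✓.
  U = {x79, x80}: f^{-1}(U) = {E, F, G, H} ∈ τ_X ✓.
Every preimage lies in τ_X, so f IS continuous.


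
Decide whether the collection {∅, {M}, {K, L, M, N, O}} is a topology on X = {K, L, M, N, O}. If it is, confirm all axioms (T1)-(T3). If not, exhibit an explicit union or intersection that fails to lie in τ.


τ IS a topology on X.

Axiom (T1): ∅ ∈ τ? Yes; X ∈ τ? Yes.
Axiom (T2/T3): check pairwise unions and intersections of members of τ.
All pairwise intersections and unions checked — each lies in τ. Therefore τ satisfies (T1), (T2), (T3): it IS a topology on X.


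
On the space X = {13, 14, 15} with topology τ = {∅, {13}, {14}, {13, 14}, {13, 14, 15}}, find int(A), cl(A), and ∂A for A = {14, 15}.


int(A) = {14}, cl(A) = {14, 15}, ∂A = {15}.

Closed sets in (X, τ) are complements of opens:
  closed(X, τ) = {∅, {15}, {13, 15}, {14, 15}, {13, 14, 15}}.
int(A) = ⋃ {U ∈ τ : U ⊆ A}. Opens contained in A: ∅, {14}.
Taking the union of these: int(A) = {14}.
cl(A) = ⋂ {C closed : A ⊆ C}. Closed sets containing A: {14, 15}, {13, 14, 15}.
Intersecting these: cl(A) = {14, 15}.
∂A = cl(A) ∖ int(A) = {14, 15} ∖ {14} = {15}.


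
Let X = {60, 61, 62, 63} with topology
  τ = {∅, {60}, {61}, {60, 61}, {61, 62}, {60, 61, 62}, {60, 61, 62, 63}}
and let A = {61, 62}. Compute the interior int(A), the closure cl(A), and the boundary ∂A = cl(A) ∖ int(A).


int(A) = {61, 62}, cl(A) = {61, 62, 63}, ∂A = {63}.

Closed sets in (X, τ) are complements of opens:
  closed(X, τ) = {∅, {63}, {60, 63}, {62, 63}, {60, 62, 63}, {61, 62, 63}, {60, 61, 62, 63}}.
int(A) = ⋃ {U ∈ τ : U ⊆ A}. Opens contained in A: ∅, {61}, {61, 62}.
Taking the union of these: int(A) = {61, 62}.
cl(A) = ⋂ {C closed : A ⊆ C}. Closed sets containing A: {61, 62, 63}, {60, 61, 62, 63}.
Intersecting these: cl(A) = {61, 62, 63}.
∂A = cl(A) ∖ int(A) = {61, 62, 63} ∖ {61, 62} = {63}.


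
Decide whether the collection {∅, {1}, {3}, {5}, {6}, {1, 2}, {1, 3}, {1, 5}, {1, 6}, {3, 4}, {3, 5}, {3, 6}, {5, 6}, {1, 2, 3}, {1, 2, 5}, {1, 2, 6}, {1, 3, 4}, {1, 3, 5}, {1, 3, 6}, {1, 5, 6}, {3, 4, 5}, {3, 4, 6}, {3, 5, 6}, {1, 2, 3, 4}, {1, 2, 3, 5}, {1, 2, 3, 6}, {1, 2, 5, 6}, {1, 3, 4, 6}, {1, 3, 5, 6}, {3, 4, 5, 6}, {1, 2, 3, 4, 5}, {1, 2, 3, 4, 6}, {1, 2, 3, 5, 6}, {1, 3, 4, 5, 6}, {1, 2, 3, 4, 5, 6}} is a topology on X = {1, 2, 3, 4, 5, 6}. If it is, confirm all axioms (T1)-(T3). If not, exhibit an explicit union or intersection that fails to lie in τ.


τ is NOT a topology on X.

Axiom (T1): ∅ ∈ τ? Yes; X ∈ τ? Yes.
Axiom (T2/T3): check pairwise unions and intersections of members of τ.
Counterexample for (T2): {1} ∪ {3, 4, 5} = {1, 3, 4, 5} ∉ τ. Therefore τ is NOT a topology.


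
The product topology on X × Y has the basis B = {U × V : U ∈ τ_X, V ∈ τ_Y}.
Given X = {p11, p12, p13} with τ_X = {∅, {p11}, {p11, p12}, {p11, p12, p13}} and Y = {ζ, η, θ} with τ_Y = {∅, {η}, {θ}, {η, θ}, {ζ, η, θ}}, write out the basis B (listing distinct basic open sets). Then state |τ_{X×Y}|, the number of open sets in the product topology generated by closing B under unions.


Basis B = {∅ × ∅, {p11} × {η}, {p11} × {θ}, {p11} × {η, θ}, {p11, p12} × {η}, {p11, p12} × {θ}, {p11} × {ζ, η, θ}, {p11, p12, p13} × {η}, {p11, p12, p13} × {θ}, {p11, p12} × {η, θ}, {p11, p12} × {ζ, η, θ}, {p11, p12, p13} × {η, θ}, {p11, p12, p13} × {ζ, η, θ}}; |τ_{X×Y}| = 30.

Enumerate products U × V with U ∈ τ_X, V ∈ τ_Y (deduplicated):
  ∅ × ∅ = {} (∅)
  {p11} × {η} = {(p11,η)}
  {p11} × {θ} = {(p11,θ)}
  {p11} × {η, θ} = {(p11,η), (p11,θ)}
  {p11, p12} × {η} = {(p11,η), (p12,η)}
  {p11, p12} × {θ} = {(p11,θ), (p12,θ)}
  {p11} × {ζ, η, θ} = {(p11,ζ), (p11,η), (p11,θ)}
  {p11, p12, p13} × {η} = {(p11,η), (p12,η), (p13,η)}
  {p11, p12, p13} × {θ} = {(p11,θ), (p12,θ), (p13,θ)}
  {p11, p12} × {η, θ} = {(p11,η), (p11,θ), (p12,η), (p12,θ)}
  {p11, p12} × {ζ, η, θ} = {(p11,ζ), (p11,η), (p11,θ), (p12,ζ), (p12,η), (p12,θ)}
  {p11, p12, p13} × {η, θ} = {(p11,η), (p11,θ), (p12,η), (p12,θ), (p13,η), (p13,θ)}
  {p11, p12, p13} × {ζ, η, θ} = {(p11,ζ), (p11,η), (p11,θ), (p12,ζ), (p12,η), (p12,θ), (p13,ζ), (p13,η), (p13,θ)}
These 13 distinct sets form the basis B.
Close under arbitrary unions to get τ_{X×Y}; counting gives |τ_{X×Y}| = 30.


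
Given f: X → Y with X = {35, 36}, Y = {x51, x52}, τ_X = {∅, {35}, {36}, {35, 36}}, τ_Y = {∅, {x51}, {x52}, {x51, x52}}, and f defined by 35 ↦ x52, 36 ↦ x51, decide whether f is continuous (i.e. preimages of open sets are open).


f IS continuous.

Compute f^{-1}(U) for each U ∈ τ_Y:
  U = ∅: f^{-1}(U) = ∅ ∈ τ_X ✓.
  U = {x51}: f^{-1}(U) = {36} ∈ τ_X ✓.
  U = {x52}: f^{-1}(U) = {35} ∈ τ_X ✓.
  U = {x51, x52}: f^{-1}(U) = {35, 36} ∈ τ_X ✓.
Every preimage lies in τ_X, so f IS continuous.


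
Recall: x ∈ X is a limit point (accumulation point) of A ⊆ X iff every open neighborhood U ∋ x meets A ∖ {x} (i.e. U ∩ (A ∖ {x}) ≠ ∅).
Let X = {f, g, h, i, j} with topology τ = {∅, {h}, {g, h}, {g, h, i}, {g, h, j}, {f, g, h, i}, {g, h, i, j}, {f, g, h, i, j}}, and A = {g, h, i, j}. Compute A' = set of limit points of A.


A' = {f, g, i, j}

For each x ∈ X, list the open sets U ∈ τ with x ∈ U, then check whether U ∩ (A ∖ {x}) ≠ ∅ for every such U.
  x = f: opens ∋ x are {f, g, h, i}, {f, g, h, i, j}; each meets A ∖ {f}, so x IS a limit point.
  x = g: opens ∋ x are {g, h}, {g, h, i}, {g, h, j}, {f, g, h, i}, {g, h, i, j}, {f, g, h, i, j}; each meets A ∖ {g}, so x IS a limit point.
  x = h: open {h} ∋ x has {h} ∩ (A ∖ {h}) = ∅, so x is NOT a limit point.
  x = i: opens ∋ x are {g, h, i}, {f, g, h, i}, {g, h, i, j}, {f, g, h, i, j}; each meets A ∖ {i}, so x IS a limit point.
  x = j: opens ∋ x are {g, h, j}, {g, h, i, j}, {f, g, h, i, j}; each meets A ∖ {j}, so x IS a limit point.
Collecting: A' = {f, g, i, j}.


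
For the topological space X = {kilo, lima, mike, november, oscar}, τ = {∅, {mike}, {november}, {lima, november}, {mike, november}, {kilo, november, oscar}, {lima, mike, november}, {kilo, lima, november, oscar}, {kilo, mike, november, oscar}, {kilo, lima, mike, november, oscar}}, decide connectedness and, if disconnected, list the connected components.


(X, τ) is disconnected; components = [{mike}, {kilo, lima, november, oscar}].

Find clopen sets (U ∈ τ with X ∖ U ∈ τ):
  U = ∅, X ∖ U = {kilo, lima, mike, november, oscar} — both open, so U is clopen.
  U = {mike}, X ∖ U = {kilo, lima, november, oscar} — both open, so U is clopen.
  U = {kilo, lima, november, oscar}, X ∖ U = {mike} — both open, so U is clopen.
  U = {kilo, lima, mike, november, oscar}, X ∖ U = ∅ — both open, so U is clopen.
Nontrivial clopen(s) exist: e.g. {mike}. So (X, τ) is disconnected.
Compute connected components by grouping points that agree on all clopens:
  component: {mike}
  component: {kilo, lima, november, oscar}


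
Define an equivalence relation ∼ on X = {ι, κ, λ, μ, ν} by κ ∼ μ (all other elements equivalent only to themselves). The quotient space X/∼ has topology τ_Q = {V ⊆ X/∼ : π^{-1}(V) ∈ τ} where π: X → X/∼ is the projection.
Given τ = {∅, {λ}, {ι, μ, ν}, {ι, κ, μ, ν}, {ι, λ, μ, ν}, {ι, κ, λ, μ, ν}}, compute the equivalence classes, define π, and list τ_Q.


X/∼ = {[ι], [κ=μ], [λ], [ν]}; |τ_Q| = 4.

Equivalence classes: [ι], [κ=μ], [λ], [ν].
Quotient map π: X → X/∼ sends ι ↦ [ι], κ ↦ [κ=μ], λ ↦ [λ], μ ↦ [κ=μ], ν ↦ [ν].
For each subset V ⊆ X/∼, compute π^{-1}(V) ⊆ X and check whether π^{-1}(V) ∈ τ. V is open in τ_Q iff π^{-1}(V) ∈ τ.
  V = {}: π^{-1}(V) = ∅ ∈ τ ✓.
  V = {[ι]}: π^{-1}(V) = {ι} ∉ τ ✗.
  V = {[κ=μ]}: π^{-1}(V) = {κ, μ} ∉ τ ✗.
  V = {[ι], [κ=μ]}: π^{-1}(V) = {ι, κ, μ} ∉ τ ✗.
  V = {[λ]}: π^{-1}(V) = {λ} ∈ τ ✓.
  V = {[ι], [λ]}: π^{-1}(V) = {ι, λ} ∉ τ ✗.
  V = {[κ=μ], [λ]}: π^{-1}(V) = {κ, λ, μ} ∉ τ ✗.
  V = {[ι], [κ=μ], [λ]}: π^{-1}(V) = {ι, κ, λ, μ} ∉ τ ✗.
  V = {[ν]}: π^{-1}(V) = {ν} ∉ τ ✗.
  V = {[ι], [ν]}: π^{-1}(V) = {ι, ν} ∉ τ ✗.
  V = {[κ=μ], [ν]}: π^{-1}(V) = {κ, μ, ν} ∉ τ ✗.
  V = {[ι], [κ=μ], [ν]}: π^{-1}(V) = {ι, κ, μ, ν} ∈ τ ✓.
  V = {[λ], [ν]}: π^{-1}(V) = {λ, ν} ∉ τ ✗.
  V = {[ι], [λ], [ν]}: π^{-1}(V) = {ι, λ, ν} ∉ τ ✗.
  V = {[κ=μ], [λ], [ν]}: π^{-1}(V) = {κ, λ, μ, ν} ∉ τ ✗.
  V = {[ι], [κ=μ], [λ], [ν]}: π^{-1}(V) = {ι, κ, λ, μ, ν} ∈ τ ✓.
Open sets in the quotient: τ_Q = {{}, {[λ]}, {[ι], [κ=μ], [ν]}, {[ι], [κ=μ], [λ], [ν]}} (4 elements).


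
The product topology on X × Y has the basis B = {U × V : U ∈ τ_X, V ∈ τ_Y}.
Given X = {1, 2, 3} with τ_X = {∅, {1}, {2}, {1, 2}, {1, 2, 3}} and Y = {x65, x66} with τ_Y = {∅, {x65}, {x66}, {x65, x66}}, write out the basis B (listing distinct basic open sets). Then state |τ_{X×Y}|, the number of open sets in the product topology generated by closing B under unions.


Basis B = {∅ × ∅, {1} × {x65}, {1} × {x66}, {2} × {x65}, {2} × {x66}, {1} × {x65, x66}, {1, 2} × {x65}, {1, 2} × {x66}, {2} × {x65, x66}, {1, 2, 3} × {x65}, {1, 2, 3} × {x66}, {1, 2} × {x65, x66}, {1, 2, 3} × {x65, x66}}; |τ_{X×Y}| = 25.

Enumerate products U × V with U ∈ τ_X, V ∈ τ_Y (deduplicated):
  ∅ × ∅ = {} (∅)
  {1} × {x65} = {(1,x65)}
  {1} × {x66} = {(1,x66)}
  {2} × {x65} = {(2,x65)}
  {2} × {x66} = {(2,x66)}
  {1} × {x65, x66} = {(1,x65), (1,x66)}
  {1, 2} × {x65} = {(1,x65), (2,x65)}
  {1, 2} × {x66} = {(1,x66), (2,x66)}
  {2} × {x65, x66} = {(2,x65), (2,x66)}
  {1, 2, 3} × {x65} = {(1,x65), (2,x65), (3,x65)}
  {1, 2, 3} × {x66} = {(1,x66), (2,x66), (3,x66)}
  {1, 2} × {x65, x66} = {(1,x65), (1,x66), (2,x65), (2,x66)}
  {1, 2, 3} × {x65, x66} = {(1,x65), (1,x66), (2,x65), (2,x66), (3,x65), (3,x66)}
These 13 distinct sets form the basis B.
Close under arbitrary unions to get τ_{X×Y}; counting gives |τ_{X×Y}| = 25.


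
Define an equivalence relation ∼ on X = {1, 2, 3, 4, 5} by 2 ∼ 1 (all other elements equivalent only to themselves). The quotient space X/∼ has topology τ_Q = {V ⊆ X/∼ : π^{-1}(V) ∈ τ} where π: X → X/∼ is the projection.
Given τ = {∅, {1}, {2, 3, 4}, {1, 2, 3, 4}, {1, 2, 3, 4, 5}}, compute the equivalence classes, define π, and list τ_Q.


X/∼ = {[1=2], [3], [4], [5]}; |τ_Q| = 3.

Equivalence classes: [1=2], [3], [4], [5].
Quotient map π: X → X/∼ sends 1 ↦ [1=2], 2 ↦ [1=2], 3 ↦ [3], 4 ↦ [4], 5 ↦ [5].
For each subset V ⊆ X/∼, compute π^{-1}(V) ⊆ X and check whether π^{-1}(V) ∈ τ. V is open in τ_Q iff π^{-1}(V) ∈ τ.
  V = {}: π^{-1}(V) = ∅ ∈ τ ✓.
  V = {[1=2]}: π^{-1}(V) = {1, 2} ∉ τ ✗.
  V = {[3]}: π^{-1}(V) = {3} ∉ τ ✗.
  V = {[1=2], [3]}: π^{-1}(V) = {1, 2, 3} ∉ τ ✗.
  V = {[4]}: π^{-1}(V) = {4} ∉ τ ✗.
  V = {[1=2], [4]}: π^{-1}(V) = {1, 2, 4} ∉ τ ✗.
  V = {[3], [4]}: π^{-1}(V) = {3, 4} ∉ τ ✗.
  V = {[1=2], [3], [4]}: π^{-1}(V) = {1, 2, 3, 4} ∈ τ ✓.
  V = {[5]}: π^{-1}(V) = {5} ∉ τ ✗.
  V = {[1=2], [5]}: π^{-1}(V) = {1, 2, 5} ∉ τ ✗.
  V = {[3], [5]}: π^{-1}(V) = {3, 5} ∉ τ ✗.
  V = {[1=2], [3], [5]}: π^{-1}(V) = {1, 2, 3, 5} ∉ τ ✗.
  V = {[4], [5]}: π^{-1}(V) = {4, 5} ∉ τ ✗.
  V = {[1=2], [4], [5]}: π^{-1}(V) = {1, 2, 4, 5} ∉ τ ✗.
  V = {[3], [4], [5]}: π^{-1}(V) = {3, 4, 5} ∉ τ ✗.
  V = {[1=2], [3], [4], [5]}: π^{-1}(V) = {1, 2, 3, 4, 5} ∈ τ ✓.
Open sets in the quotient: τ_Q = {{}, {[1=2], [3], [4]}, {[1=2], [3], [4], [5]}} (3 elements).


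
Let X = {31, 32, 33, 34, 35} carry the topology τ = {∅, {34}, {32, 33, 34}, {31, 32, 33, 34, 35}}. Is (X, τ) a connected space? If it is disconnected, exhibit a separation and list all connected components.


(X, τ) is connected.

Find clopen sets (U ∈ τ with X ∖ U ∈ τ):
  U = ∅, X ∖ U = {31, 32, 33, 34, 35} — both open, so U is clopen.
  U = {31, 32, 33, 34, 35}, X ∖ U = ∅ — both open, so U is clopen.
Only trivial clopens (∅ and X) exist, so (X, τ) is connected.
Compute connected components by grouping points that agree on all clopens:
  component: {31, 32, 33, 34, 35}


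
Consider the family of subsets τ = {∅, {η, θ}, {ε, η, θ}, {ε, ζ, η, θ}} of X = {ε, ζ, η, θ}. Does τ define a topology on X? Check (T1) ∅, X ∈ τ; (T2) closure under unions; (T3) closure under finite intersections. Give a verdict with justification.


τ IS a topology on X.

Axiom (T1): ∅ ∈ τ? Yes; X ∈ τ? Yes.
Axiom (T2/T3): check pairwise unions and intersections of members of τ.
All pairwise intersections and unions checked — each lies in τ. Therefore τ satisfies (T1), (T2), (T3): it IS a topology on X.


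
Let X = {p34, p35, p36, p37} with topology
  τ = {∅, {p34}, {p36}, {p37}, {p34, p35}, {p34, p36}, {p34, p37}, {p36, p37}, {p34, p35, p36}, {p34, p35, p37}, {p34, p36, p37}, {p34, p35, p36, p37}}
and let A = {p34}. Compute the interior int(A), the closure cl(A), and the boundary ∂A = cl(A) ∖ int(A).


int(A) = {p34}, cl(A) = {p34, p35}, ∂A = {p35}.

Closed sets in (X, τ) are complements of opens:
  closed(X, τ) = {∅, {p35}, {p36}, {p37}, {p34, p35}, {p35, p36}, {p35, p37}, {p36, p37}, {p34, p35, p36}, {p34, p35, p37}, {p35, p36, p37}, {p34, p35, p36, p37}}.
int(A) = ⋃ {U ∈ τ : U ⊆ A}. Opens contained in A: ∅, {p34}.
Taking the union of these: int(A) = {p34}.
cl(A) = ⋂ {C closed : A ⊆ C}. Closed sets containing A: {p34, p35}, {p34, p35, p36}, {p34, p35, p37}, {p34, p35, p36, p37}.
Intersecting these: cl(A) = {p34, p35}.
∂A = cl(A) ∖ int(A) = {p34, p35} ∖ {p34} = {p35}.


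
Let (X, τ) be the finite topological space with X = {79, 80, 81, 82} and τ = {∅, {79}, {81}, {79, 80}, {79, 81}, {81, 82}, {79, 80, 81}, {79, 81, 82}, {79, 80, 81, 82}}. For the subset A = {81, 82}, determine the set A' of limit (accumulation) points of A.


A' = {82}

For each x ∈ X, list the open sets U ∈ τ with x ∈ U, then check whether U ∩ (A ∖ {x}) ≠ ∅ for every such U.
  x = 79: open {79} ∋ x has {79} ∩ (A ∖ {79}) = ∅, so x is NOT a limit point.
  x = 80: open {79, 80} ∋ x has {79, 80} ∩ (A ∖ {80}) = ∅, so x is NOT a limit point.
  x = 81: open {81} ∋ x has {81} ∩ (A ∖ {81}) = ∅, so x is NOT a limit point.
  x = 82: opens ∋ x are {81, 82}, {79, 81, 82}, {79, 80, 81, 82}; each meets A ∖ {82}, so x IS a limit point.
Collecting: A' = {82}.


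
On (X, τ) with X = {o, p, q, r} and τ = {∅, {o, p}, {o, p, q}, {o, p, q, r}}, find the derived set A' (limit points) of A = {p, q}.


A' = {o, q, r}

For each x ∈ X, list the open sets U ∈ τ with x ∈ U, then check whether U ∩ (A ∖ {x}) ≠ ∅ for every such U.
  x = o: opens ∋ x are {o, p}, {o, p, q}, {o, p, q, r}; each meets A ∖ {o}, so x IS a limit point.
  x = p: open {o, p} ∋ x has {o, p} ∩ (A ∖ {p}) = ∅, so x is NOT a limit point.
  x = q: opens ∋ x are {o, p, q}, {o, p, q, r}; each meets A ∖ {q}, so x IS a limit point.
  x = r: opens ∋ x are {o, p, q, r}; each meets A ∖ {r}, so x IS a limit point.
Collecting: A' = {o, q, r}.


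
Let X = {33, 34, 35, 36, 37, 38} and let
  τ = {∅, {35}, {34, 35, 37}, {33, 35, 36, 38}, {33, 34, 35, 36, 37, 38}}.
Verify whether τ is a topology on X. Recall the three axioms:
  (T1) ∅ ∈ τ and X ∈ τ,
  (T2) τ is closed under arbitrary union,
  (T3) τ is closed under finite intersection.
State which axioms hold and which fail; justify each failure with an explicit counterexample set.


τ IS a topology on X.

Axiom (T1): ∅ ∈ τ? Yes; X ∈ τ? Yes.
Axiom (T2/T3): check pairwise unions and intersections of members of τ.
All pairwise intersections and unions checked — each lies in τ. Therefore τ satisfies (T1), (T2), (T3): it IS a topology on X.


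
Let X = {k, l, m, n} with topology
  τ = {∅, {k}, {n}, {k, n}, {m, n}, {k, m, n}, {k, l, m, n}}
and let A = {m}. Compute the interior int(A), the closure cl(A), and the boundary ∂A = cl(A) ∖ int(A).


int(A) = ∅, cl(A) = {l, m}, ∂A = {l, m}.

Closed sets in (X, τ) are complements of opens:
  closed(X, τ) = {∅, {l}, {k, l}, {l, m}, {k, l, m}, {l, m, n}, {k, l, m, n}}.
int(A) = ⋃ {U ∈ τ : U ⊆ A}. Opens contained in A: ∅.
Taking the union of these: int(A) = ∅.
cl(A) = ⋂ {C closed : A ⊆ C}. Closed sets containing A: {l, m}, {k, l, m}, {l, m, n}, {k, l, m, n}.
Intersecting these: cl(A) = {l, m}.
∂A = cl(A) ∖ int(A) = {l, m} ∖ ∅ = {l, m}.


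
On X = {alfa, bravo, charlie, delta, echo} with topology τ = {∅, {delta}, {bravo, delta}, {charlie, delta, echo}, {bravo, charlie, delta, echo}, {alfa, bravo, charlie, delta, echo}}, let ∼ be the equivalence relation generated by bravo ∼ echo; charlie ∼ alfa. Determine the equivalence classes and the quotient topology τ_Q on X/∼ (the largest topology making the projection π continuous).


X/∼ = {[alfa=charlie], [bravo=echo], [delta]}; |τ_Q| = 3.

Equivalence classes: [alfa=charlie], [bravo=echo], [delta].
Quotient map π: X → X/∼ sends alfa ↦ [alfa=charlie], bravo ↦ [bravo=echo], charlie ↦ [alfa=charlie], delta ↦ [delta], echo ↦ [bravo=echo].
For each subset V ⊆ X/∼, compute π^{-1}(V) ⊆ X and check whether π^{-1}(V) ∈ τ. V is open in τ_Q iff π^{-1}(V) ∈ τ.
  V = {}: π^{-1}(V) = ∅ ∈ τ ✓.
  V = {[alfa=charlie]}: π^{-1}(V) = {alfa, charlie} ∉ τ ✗.
  V = {[bravo=echo]}: π^{-1}(V) = {bravo, echo} ∉ τ ✗.
  V = {[alfa=charlie], [bravo=echo]}: π^{-1}(V) = {alfa, bravo, charlie, echo} ∉ τ ✗.
  V = {[delta]}: π^{-1}(V) = {delta} ∈ τ ✓.
  V = {[alfa=charlie], [delta]}: π^{-1}(V) = {alfa, charlie, delta} ∉ τ ✗.
  V = {[bravo=echo], [delta]}: π^{-1}(V) = {bravo, delta, echo} ∉ τ ✗.
  V = {[alfa=charlie], [bravo=echo], [delta]}: π^{-1}(V) = {alfa, bravo, charlie, delta, echo} ∈ τ ✓.
Open sets in the quotient: τ_Q = {{}, {[delta]}, {[alfa=charlie], [bravo=echo], [delta]}} (3 elements).


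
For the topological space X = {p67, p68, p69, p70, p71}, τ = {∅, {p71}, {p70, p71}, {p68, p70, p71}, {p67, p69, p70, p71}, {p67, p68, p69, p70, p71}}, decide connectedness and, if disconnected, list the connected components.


(X, τ) is connected.

Find clopen sets (U ∈ τ with X ∖ U ∈ τ):
  U = ∅, X ∖ U = {p67, p68, p69, p70, p71} — both open, so U is clopen.
  U = {p67, p68, p69, p70, p71}, X ∖ U = ∅ — both open, so U is clopen.
Only trivial clopens (∅ and X) exist, so (X, τ) is connected.
Compute connected components by grouping points that agree on all clopens:
  component: {p67, p68, p69, p70, p71}


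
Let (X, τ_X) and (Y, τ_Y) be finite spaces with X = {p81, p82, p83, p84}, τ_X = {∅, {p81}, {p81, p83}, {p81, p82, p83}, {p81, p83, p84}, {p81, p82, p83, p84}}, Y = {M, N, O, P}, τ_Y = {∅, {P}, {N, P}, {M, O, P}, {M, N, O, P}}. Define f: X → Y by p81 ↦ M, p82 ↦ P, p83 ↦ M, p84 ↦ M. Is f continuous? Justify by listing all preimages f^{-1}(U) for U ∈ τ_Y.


f is NOT continuous.

Compute f^{-1}(U) for each U ∈ τ_Y:
  U = ∅: f^{-1}(U) = ∅ ∈ τ_X ✓.
  U = {P}: f^{-1}(U) = {p82} ∉ τ_X ✗.
  U = {N, P}: f^{-1}(U) = {p82} ∉ τ_X ✗.
  U = {M, O, P}: f^{-1}(U) = {p81, p82, p83, p84} ∈ τ_X ✓.
  U = {M, N, O, P}: f^{-1}(U) = {p81, p82, p83, p84} ∈ τ_X ✓.
Found U = {P} with f^{-1}(U) = {p82} not in τ_X. Therefore f is NOT continuous.


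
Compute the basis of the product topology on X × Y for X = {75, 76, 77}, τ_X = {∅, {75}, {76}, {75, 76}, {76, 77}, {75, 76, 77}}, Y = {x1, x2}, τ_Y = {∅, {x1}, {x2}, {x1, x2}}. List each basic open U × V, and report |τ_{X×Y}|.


Basis B = {∅ × ∅, {75} × {x1}, {75} × {x2}, {76} × {x1}, {76} × {x2}, {75} × {x1, x2}, {75, 76} × {x1}, {75, 76} × {x2}, {76} × {x1, x2}, {76, 77} × {x1}, {76, 77} × {x2}, {75, 76, 77} × {x1}, {75, 76, 77} × {x2}, {75, 76} × {x1, x2}, {76, 77} × {x1, x2}, {75, 76, 77} × {x1, x2}}; |τ_{X×Y}| = 36.

Enumerate products U × V with U ∈ τ_X, V ∈ τ_Y (deduplicated):
  ∅ × ∅ = {} (∅)
  {75} × {x1} = {(75,x1)}
  {75} × {x2} = {(75,x2)}
  {76} × {x1} = {(76,x1)}
  {76} × {x2} = {(76,x2)}
  {75} × {x1, x2} = {(75,x1), (75,x2)}
  {75, 76} × {x1} = {(75,x1), (76,x1)}
  {75, 76} × {x2} = {(75,x2), (76,x2)}
  {76} × {x1, x2} = {(76,x1), (76,x2)}
  {76, 77} × {x1} = {(76,x1), (77,x1)}
  {76, 77} × {x2} = {(76,x2), (77,x2)}
  {75, 76, 77} × {x1} = {(75,x1), (76,x1), (77,x1)}
  {75, 76, 77} × {x2} = {(75,x2), (76,x2), (77,x2)}
  {75, 76} × {x1, x2} = {(75,x1), (75,x2), (76,x1), (76,x2)}
  {76, 77} × {x1, x2} = {(76,x1), (76,x2), (77,x1), (77,x2)}
  {75, 76, 77} × {x1, x2} = {(75,x1), (75,x2), (76,x1), (76,x2), (77,x1), (77,x2)}
These 16 distinct sets form the basis B.
Close under arbitrary unions to get τ_{X×Y}; counting gives |τ_{X×Y}| = 36.


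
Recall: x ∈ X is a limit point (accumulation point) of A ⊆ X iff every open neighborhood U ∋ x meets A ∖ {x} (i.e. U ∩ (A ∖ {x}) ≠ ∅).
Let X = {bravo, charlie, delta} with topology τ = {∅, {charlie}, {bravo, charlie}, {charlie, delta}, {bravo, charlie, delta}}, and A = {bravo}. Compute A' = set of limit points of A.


A' = ∅

For each x ∈ X, list the open sets U ∈ τ with x ∈ U, then check whether U ∩ (A ∖ {x}) ≠ ∅ for every such U.
  x = bravo: open {bravo, charlie} ∋ x has {bravo, charlie} ∩ (A ∖ {bravo}) = ∅, so x is NOT a limit point.
  x = charlie: open {charlie} ∋ x has {charlie} ∩ (A ∖ {charlie}) = ∅, so x is NOT a limit point.
  x = delta: open {charlie, delta} ∋ x has {charlie, delta} ∩ (A ∖ {delta}) = ∅, so x is NOT a limit point.
Collecting: A' = ∅.


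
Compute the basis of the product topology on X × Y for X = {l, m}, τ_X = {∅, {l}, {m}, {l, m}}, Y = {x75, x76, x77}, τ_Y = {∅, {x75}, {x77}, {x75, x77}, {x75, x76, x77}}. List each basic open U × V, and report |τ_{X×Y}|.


Basis B = {∅ × ∅, {l} × {x75}, {l} × {x77}, {m} × {x75}, {m} × {x77}, {l} × {x75, x77}, {l, m} × {x75}, {l, m} × {x77}, {m} × {x75, x77}, {l} × {x75, x76, x77}, {m} × {x75, x76, x77}, {l, m} × {x75, x77}, {l, m} × {x75, x76, x77}}; |τ_{X×Y}| = 25.

Enumerate products U × V with U ∈ τ_X, V ∈ τ_Y (deduplicated):
  ∅ × ∅ = {} (∅)
  {l} × {x75} = {(l,x75)}
  {l} × {x77} = {(l,x77)}
  {m} × {x75} = {(m,x75)}
  {m} × {x77} = {(m,x77)}
  {l} × {x75, x77} = {(l,x75), (l,x77)}
  {l, m} × {x75} = {(l,x75), (m,x75)}
  {l, m} × {x77} = {(l,x77), (m,x77)}
  {m} × {x75, x77} = {(m,x75), (m,x77)}
  {l} × {x75, x76, x77} = {(l,x75), (l,x76), (l,x77)}
  {m} × {x75, x76, x77} = {(m,x75), (m,x76), (m,x77)}
  {l, m} × {x75, x77} = {(l,x75), (l,x77), (m,x75), (m,x77)}
  {l, m} × {x75, x76, x77} = {(l,x75), (l,x76), (l,x77), (m,x75), (m,x76), (m,x77)}
These 13 distinct sets form the basis B.
Close under arbitrary unions to get τ_{X×Y}; counting gives |τ_{X×Y}| = 25.


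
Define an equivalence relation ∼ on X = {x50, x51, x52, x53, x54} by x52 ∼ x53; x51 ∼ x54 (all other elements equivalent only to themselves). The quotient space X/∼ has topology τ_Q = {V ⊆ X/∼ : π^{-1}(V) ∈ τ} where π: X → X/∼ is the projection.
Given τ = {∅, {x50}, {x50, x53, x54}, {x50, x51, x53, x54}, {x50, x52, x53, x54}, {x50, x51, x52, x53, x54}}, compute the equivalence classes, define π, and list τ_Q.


X/∼ = {[x50], [x51=x54], [x52=x53]}; |τ_Q| = 3.

Equivalence classes: [x50], [x51=x54], [x52=x53].
Quotient map π: X → X/∼ sends x50 ↦ [x50], x51 ↦ [x51=x54], x52 ↦ [x52=x53], x53 ↦ [x52=x53], x54 ↦ [x51=x54].
For each subset V ⊆ X/∼, compute π^{-1}(V) ⊆ X and check whether π^{-1}(V) ∈ τ. V is open in τ_Q iff π^{-1}(V) ∈ τ.
  V = {}: π^{-1}(V) = ∅ ∈ τ ✓.
  V = {[x50]}: π^{-1}(V) = {x50} ∈ τ ✓.
  V = {[x51=x54]}: π^{-1}(V) = {x51, x54} ∉ τ ✗.
  V = {[x50], [x51=x54]}: π^{-1}(V) = {x50, x51, x54} ∉ τ ✗.
  V = {[x52=x53]}: π^{-1}(V) = {x52, x53} ∉ τ ✗.
  V = {[x50], [x52=x53]}: π^{-1}(V) = {x50, x52, x53} ∉ τ ✗.
  V = {[x51=x54], [x52=x53]}: π^{-1}(V) = {x51, x52, x53, x54} ∉ τ ✗.
  V = {[x50], [x51=x54], [x52=x53]}: π^{-1}(V) = {x50, x51, x52, x53, x54} ∈ τ ✓.
Open sets in the quotient: τ_Q = {{}, {[x50]}, {[x50], [x51=x54], [x52=x53]}} (3 elements).


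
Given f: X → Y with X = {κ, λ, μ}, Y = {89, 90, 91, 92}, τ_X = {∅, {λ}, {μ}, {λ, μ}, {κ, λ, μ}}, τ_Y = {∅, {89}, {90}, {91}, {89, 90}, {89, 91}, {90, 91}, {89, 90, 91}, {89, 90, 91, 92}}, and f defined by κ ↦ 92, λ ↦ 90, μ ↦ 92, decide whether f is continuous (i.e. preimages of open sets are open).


f IS continuous.

Compute f^{-1}(U) for each U ∈ τ_Y:
  U = ∅: f^{-1}(U) = ∅ ∈ τ_X ✓.
  U = {89}: f^{-1}(U) = ∅ ∈ τ_X ✓.
  U = {90}: f^{-1}(U) = {λ} ∈ τ_X ✓.
  U = {91}: f^{-1}(U) = ∅ ∈ τ_X ✓.
  U = {89, 90}: f^{-1}(U) = {λ} ∈ τ_X ✓.
  U = {89, 91}: f^{-1}(U) = ∅ ∈ τ_X ✓.
  U = {90, 91}: f^{-1}(U) = {λ} ∈ τ_X ✓.
  U = {89, 90, 91}: f^{-1}(U) = {λ} ∈ τ_X ✓.
  U = {89, 90, 91, 92}: f^{-1}(U) = {κ, λ, μ} ∈ τ_X ✓.
Every preimage lies in τ_X, so f IS continuous.


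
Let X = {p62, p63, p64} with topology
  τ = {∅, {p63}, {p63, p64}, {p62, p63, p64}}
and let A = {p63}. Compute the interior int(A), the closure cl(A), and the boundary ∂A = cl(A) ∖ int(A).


int(A) = {p63}, cl(A) = {p62, p63, p64}, ∂A = {p62, p64}.

Closed sets in (X, τ) are complements of opens:
  closed(X, τ) = {∅, {p62}, {p62, p64}, {p62, p63, p64}}.
int(A) = ⋃ {U ∈ τ : U ⊆ A}. Opens contained in A: ∅, {p63}.
Taking the union of these: int(A) = {p63}.
cl(A) = ⋂ {C closed : A ⊆ C}. Closed sets containing A: {p62, p63, p64}.
Intersecting these: cl(A) = {p62, p63, p64}.
∂A = cl(A) ∖ int(A) = {p62, p63, p64} ∖ {p63} = {p62, p64}.


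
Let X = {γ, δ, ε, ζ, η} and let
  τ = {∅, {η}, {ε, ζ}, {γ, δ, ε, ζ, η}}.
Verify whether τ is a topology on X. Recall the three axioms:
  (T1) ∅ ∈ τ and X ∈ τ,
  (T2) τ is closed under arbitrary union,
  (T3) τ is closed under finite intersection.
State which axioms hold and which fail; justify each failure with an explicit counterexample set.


τ is NOT a topology on X.

Axiom (T1): ∅ ∈ τ? Yes; X ∈ τ? Yes.
Axiom (T2/T3): check pairwise unions and intersections of members of τ.
Counterexample for (T2): {η} ∪ {ε, ζ} = {ε, ζ, η} ∉ τ. Therefore τ is NOT a topology.


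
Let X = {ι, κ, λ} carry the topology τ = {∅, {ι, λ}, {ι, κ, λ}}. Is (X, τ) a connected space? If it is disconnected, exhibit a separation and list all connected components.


(X, τ) is connected.

Find clopen sets (U ∈ τ with X ∖ U ∈ τ):
  U = ∅, X ∖ U = {ι, κ, λ} — both open, so U is clopen.
  U = {ι, κ, λ}, X ∖ U = ∅ — both open, so U is clopen.
Only trivial clopens (∅ and X) exist, so (X, τ) is connected.
Compute connected components by grouping points that agree on all clopens:
  component: {ι, κ, λ}


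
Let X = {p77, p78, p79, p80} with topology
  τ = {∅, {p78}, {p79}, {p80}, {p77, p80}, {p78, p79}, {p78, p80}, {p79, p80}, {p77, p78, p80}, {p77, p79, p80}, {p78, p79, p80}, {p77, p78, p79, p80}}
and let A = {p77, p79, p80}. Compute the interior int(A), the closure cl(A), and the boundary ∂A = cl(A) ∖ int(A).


int(A) = {p77, p79, p80}, cl(A) = {p77, p79, p80}, ∂A = ∅.

Closed sets in (X, τ) are complements of opens:
  closed(X, τ) = {∅, {p77}, {p78}, {p79}, {p77, p78}, {p77, p79}, {p77, p80}, {p78, p79}, {p77, p78, p79}, {p77, p78, p80}, {p77, p79, p80}, {p77, p78, p79, p80}}.
int(A) = ⋃ {U ∈ τ : U ⊆ A}. Opens contained in A: ∅, {p79}, {p80}, {p77, p80}, {p79, p80}, {p77, p79, p80}.
Taking the union of these: int(A) = {p77, p79, p80}.
cl(A) = ⋂ {C closed : A ⊆ C}. Closed sets containing A: {p77, p79, p80}, {p77, p78, p79, p80}.
Intersecting these: cl(A) = {p77, p79, p80}.
∂A = cl(A) ∖ int(A) = {p77, p79, p80} ∖ {p77, p79, p80} = ∅.


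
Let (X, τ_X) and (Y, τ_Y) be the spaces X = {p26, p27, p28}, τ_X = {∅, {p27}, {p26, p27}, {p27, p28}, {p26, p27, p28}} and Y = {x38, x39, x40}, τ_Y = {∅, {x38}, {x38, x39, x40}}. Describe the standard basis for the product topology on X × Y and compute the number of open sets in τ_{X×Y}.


Basis B = {∅ × ∅, {p27} × {x38}, {p26, p27} × {x38}, {p27, p28} × {x38}, {p26, p27, p28} × {x38}, {p27} × {x38, x39, x40}, {p26, p27} × {x38, x39, x40}, {p27, p28} × {x38, x39, x40}, {p26, p27, p28} × {x38, x39, x40}}; |τ_{X×Y}| = 14.

Enumerate products U × V with U ∈ τ_X, V ∈ τ_Y (deduplicated):
  ∅ × ∅ = {} (∅)
  {p27} × {x38} = {(p27,x38)}
  {p26, p27} × {x38} = {(p26,x38), (p27,x38)}
  {p27, p28} × {x38} = {(p27,x38), (p28,x38)}
  {p26, p27, p28} × {x38} = {(p26,x38), (p27,x38), (p28,x38)}
  {p27} × {x38, x39, x40} = {(p27,x38), (p27,x39), (p27,x40)}
  {p26, p27} × {x38, x39, x40} = {(p26,x38), (p26,x39), (p26,x40), (p27,x38), (p27,x39), (p27,x40)}
  {p27, p28} × {x38, x39, x40} = {(p27,x38), (p27,x39), (p27,x40), (p28,x38), (p28,x39), (p28,x40)}
  {p26, p27, p28} × {x38, x39, x40} = {(p26,x38), (p26,x39), (p26,x40), (p27,x38), (p27,x39), (p27,x40), (p28,x38), (p28,x39), (p28,x40)}
These 9 distinct sets form the basis B.
Close under arbitrary unions to get τ_{X×Y}; counting gives |τ_{X×Y}| = 14.
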